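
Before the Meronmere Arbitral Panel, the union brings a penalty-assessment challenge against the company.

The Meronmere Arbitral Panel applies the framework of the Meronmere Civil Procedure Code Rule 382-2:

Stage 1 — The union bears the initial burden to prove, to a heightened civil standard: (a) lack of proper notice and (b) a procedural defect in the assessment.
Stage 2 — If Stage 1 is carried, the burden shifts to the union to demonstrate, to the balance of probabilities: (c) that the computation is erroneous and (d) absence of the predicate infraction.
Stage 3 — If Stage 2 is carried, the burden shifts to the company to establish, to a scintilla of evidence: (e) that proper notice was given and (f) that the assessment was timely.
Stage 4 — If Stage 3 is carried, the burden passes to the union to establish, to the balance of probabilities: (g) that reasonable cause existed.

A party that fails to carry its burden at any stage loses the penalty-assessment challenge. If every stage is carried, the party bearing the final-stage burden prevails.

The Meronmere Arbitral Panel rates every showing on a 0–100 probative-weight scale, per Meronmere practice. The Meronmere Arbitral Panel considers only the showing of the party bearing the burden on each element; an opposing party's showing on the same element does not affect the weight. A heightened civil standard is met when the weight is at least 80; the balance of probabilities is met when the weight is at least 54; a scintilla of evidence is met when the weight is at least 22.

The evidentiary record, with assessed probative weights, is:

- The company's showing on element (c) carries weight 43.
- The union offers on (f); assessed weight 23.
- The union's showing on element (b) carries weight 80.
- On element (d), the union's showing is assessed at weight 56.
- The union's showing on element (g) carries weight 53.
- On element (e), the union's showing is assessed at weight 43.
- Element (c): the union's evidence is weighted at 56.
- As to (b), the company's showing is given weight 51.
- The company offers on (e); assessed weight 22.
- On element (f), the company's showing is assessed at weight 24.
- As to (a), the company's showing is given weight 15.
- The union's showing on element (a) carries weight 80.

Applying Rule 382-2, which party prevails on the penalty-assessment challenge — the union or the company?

company

At Stage 1 the union must meet a heightened civil standard (weight is at least 80): on (a) the weight is 80 (the company's 15 is given no effect), ≥ 80, so (a) meets the standard; on (b) the weight is 80 (the company's 51 is given no effect), which does reach 80, so (b) meets the standard.
  Stage 1 carried; the burden remains with the union.
At Stage 2 the union must meet the balance of probabilities (weight is at least 54): on (c) the weight is 56 (the company's 43 is given no effect), which does reach 54, so (c) meets the standard; on (d) the weight is 56, which does reach 54, so (d) meets the standard.
  Stage 2 carried; the burden shifts to the company.
At Stage 3 the company must meet a scintilla of evidence (weight is at least 22): on (e) the weight is 22 (the union's 43 is given no effect), which does reach 22, so (e) meets the standard; on (f) the weight is 24 (the union's 23 is given no effect), ≥ 22, so (f) meets the standard.
  Stage 3 is satisfied; the onus moves to the union.
At Stage 4 the union must meet the balance of probabilities (weight is at least 54): on (g) the weight is 53, which does not reach 54, so (g) does not meet the standard.
  Not every element is met, so the union fails to carry Stage 4.
The company prevails.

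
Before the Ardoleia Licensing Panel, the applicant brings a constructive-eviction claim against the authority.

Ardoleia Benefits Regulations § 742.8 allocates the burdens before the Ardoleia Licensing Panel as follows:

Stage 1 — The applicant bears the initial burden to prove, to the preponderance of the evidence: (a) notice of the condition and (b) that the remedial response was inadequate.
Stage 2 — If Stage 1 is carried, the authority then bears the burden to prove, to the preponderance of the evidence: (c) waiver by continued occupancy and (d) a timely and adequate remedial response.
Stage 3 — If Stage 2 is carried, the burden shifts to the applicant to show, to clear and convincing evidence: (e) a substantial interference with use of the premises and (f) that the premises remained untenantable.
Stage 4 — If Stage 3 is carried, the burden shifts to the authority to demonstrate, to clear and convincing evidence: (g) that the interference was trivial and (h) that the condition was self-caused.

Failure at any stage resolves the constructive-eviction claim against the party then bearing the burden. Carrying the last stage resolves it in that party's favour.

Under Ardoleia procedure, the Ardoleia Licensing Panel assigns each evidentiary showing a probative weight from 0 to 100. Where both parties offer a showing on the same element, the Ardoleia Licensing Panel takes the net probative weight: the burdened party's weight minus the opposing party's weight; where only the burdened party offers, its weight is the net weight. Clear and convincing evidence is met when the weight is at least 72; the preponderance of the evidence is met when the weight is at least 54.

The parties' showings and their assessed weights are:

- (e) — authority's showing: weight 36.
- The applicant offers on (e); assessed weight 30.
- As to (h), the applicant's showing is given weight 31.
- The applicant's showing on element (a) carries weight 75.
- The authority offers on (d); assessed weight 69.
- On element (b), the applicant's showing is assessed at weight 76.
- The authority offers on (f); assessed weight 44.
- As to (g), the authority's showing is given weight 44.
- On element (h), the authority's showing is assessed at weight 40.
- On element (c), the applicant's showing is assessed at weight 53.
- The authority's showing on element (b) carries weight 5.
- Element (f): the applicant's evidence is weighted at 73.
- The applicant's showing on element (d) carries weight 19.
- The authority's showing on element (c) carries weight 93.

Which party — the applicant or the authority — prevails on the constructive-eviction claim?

applicant

Stage 1 — burden on applicant; standard: the preponderance of the evidence (weight is at least 54).
    (a): 75 ≥ 54 [met]
    (b): 76 − 5 = 71 ≥ 54 [met]
  All elements met. The burden passes to the authority.
Stage 2 — burden on authority; standard: the preponderance of the evidence (weight is at least 54).
    (c): 93 − 53 = 40 < 54 [not met]
    (d): 69 − 19 = 50 < 54 [not met]
  Not every element is met, so the authority fails to carry Stage 2.
The analysis ends at Stage 2; the applicant prevails.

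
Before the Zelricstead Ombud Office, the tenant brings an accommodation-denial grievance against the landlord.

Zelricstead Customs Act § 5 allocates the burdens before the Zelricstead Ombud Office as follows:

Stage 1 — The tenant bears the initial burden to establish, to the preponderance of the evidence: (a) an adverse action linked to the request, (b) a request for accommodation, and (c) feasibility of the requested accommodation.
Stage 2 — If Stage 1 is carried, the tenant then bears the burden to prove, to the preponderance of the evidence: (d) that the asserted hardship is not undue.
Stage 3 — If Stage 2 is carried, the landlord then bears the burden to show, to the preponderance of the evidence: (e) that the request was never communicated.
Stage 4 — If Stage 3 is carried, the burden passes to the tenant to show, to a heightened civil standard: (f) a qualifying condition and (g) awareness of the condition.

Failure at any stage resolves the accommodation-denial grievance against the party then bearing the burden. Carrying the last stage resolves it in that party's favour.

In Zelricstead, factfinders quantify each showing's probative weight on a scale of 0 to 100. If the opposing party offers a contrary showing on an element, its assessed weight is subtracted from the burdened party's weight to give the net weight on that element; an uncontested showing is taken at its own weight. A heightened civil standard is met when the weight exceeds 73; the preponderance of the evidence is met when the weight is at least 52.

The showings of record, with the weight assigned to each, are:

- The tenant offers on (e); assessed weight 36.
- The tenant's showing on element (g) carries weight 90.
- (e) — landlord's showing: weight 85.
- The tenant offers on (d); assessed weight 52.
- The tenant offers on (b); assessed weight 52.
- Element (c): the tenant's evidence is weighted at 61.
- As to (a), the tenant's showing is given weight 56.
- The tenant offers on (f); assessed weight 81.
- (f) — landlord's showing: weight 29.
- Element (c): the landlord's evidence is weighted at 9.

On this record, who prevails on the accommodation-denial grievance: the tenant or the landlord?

tenant

At Stage 1 the tenant must meet the preponderance of the evidence (weight is at least 52): on (a) the weight is 56, ≥ 52, so (a) meets the standard; on (b) the weight is 52, ≥ 52, so (b) meets the standard; on (c) the weight is 61 less the opposing 9 gives net 52, which does reach 52, so (c) meets the standard.
  Stage 1 is satisfied; the tenant continues to bear the burden.
At Stage 2 the tenant must meet the preponderance of the evidence (weight is at least 52): on (d) the weight is 52, ≥ 52, so (d) meets the standard.
  Stage 2 carried; the burden shifts to the landlord.
At Stage 3 the landlord must meet the preponderance of the evidence (weight is at least 52): on (e) the weight is 85 less the opposing 36 gives net 49, which does not reach 52, so (e) does not meet the standard.
  Stage 3 not carried; the landlord fails its burden.
The tenant prevails.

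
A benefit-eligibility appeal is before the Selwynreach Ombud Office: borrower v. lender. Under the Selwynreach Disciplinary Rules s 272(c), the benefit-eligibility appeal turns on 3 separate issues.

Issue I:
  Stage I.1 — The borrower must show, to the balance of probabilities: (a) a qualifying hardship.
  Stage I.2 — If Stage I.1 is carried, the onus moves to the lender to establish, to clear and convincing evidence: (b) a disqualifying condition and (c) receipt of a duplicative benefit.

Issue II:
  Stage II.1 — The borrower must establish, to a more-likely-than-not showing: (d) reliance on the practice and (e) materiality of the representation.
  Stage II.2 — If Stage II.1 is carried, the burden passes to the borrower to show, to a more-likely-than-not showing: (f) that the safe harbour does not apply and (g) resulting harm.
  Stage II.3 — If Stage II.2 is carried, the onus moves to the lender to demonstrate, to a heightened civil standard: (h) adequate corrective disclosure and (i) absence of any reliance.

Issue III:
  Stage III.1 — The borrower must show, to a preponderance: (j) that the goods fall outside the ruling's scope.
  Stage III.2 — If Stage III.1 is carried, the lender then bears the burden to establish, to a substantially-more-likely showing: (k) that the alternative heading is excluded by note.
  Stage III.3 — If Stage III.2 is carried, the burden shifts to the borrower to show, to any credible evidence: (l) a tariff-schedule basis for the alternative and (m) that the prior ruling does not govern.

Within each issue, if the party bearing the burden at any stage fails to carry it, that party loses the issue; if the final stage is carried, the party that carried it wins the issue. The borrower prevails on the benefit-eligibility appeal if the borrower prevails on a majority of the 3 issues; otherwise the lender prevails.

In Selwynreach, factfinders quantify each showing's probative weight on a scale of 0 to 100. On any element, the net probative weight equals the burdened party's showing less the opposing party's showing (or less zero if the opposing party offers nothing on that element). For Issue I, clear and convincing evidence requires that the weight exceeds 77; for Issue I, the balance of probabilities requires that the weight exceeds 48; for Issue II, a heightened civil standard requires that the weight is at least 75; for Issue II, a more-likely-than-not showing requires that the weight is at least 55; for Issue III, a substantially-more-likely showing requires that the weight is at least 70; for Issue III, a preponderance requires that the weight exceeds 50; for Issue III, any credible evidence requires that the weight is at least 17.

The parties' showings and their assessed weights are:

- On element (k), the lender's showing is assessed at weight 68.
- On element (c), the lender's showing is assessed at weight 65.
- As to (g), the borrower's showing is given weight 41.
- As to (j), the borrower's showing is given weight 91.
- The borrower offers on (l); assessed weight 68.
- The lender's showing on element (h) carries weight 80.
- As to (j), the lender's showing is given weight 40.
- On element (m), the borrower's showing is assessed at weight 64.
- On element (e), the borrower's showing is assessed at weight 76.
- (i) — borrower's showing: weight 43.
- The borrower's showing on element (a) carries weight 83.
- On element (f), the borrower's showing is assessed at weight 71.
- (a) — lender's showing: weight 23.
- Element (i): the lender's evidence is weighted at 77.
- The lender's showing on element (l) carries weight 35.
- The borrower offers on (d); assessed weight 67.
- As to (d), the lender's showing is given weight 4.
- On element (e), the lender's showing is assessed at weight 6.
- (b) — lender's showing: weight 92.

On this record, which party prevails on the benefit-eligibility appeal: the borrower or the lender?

borrower

— Issue I —
Stage I.1 (borrower, the balance of probabilities, weight exceeds 48): (a) net 83−23=60 > 48 — meets.
  Stage I.1 carried; the burden shifts to the lender.
Stage I.2 (lender, clear and convincing evidence, weight exceeds 77): (b) 92 > 77 — meets; (c) 65 ≤ 77 — fails.
  The lender does not carry Stage I.2.
So the borrower prevails on this issue.
— Issue II —
At Stage II.1 the borrower must meet a more-likely-than-not showing (weight is at least 55): on (d) the weight is 67 less the opposing 4 gives net 63, which does reach 55, so (d) meets the standard; on (e) the weight is 76 less the opposing 6 gives net 70, ≥ 55, so (e) meets the standard.
  Stage II.1 carried; the burden remains with the borrower.
At Stage II.2 the borrower must meet a more-likely-than-not showing (weight is at least 55): on (f) the weight is 71, ≥ 55, so (f) meets the standard; on (g) the weight is 41, < 55, so (g) does not meet the standard.
  The borrower does not carry Stage II.2.
The analysis ends at Stage II.2; the lender prevails on this issue.
— Issue III —
Stage III.1 (borrower, a preponderance, weight exceeds 50): (j) net 91−40=51 > 50 — meets.
  All elements met. The burden passes to the lender.
Stage III.2 (lender, a substantially-more-likely showing, weight is at least 70): (k) 68 < 70 — fails.
  Not every element is met, so the lender fails to carry Stage III.2.
So the borrower prevails on this issue.
Per-issue: Issue I → borrower; Issue II → lender; Issue III → borrower. The borrower must prevail on a majority of issues; overall, the borrower prevails.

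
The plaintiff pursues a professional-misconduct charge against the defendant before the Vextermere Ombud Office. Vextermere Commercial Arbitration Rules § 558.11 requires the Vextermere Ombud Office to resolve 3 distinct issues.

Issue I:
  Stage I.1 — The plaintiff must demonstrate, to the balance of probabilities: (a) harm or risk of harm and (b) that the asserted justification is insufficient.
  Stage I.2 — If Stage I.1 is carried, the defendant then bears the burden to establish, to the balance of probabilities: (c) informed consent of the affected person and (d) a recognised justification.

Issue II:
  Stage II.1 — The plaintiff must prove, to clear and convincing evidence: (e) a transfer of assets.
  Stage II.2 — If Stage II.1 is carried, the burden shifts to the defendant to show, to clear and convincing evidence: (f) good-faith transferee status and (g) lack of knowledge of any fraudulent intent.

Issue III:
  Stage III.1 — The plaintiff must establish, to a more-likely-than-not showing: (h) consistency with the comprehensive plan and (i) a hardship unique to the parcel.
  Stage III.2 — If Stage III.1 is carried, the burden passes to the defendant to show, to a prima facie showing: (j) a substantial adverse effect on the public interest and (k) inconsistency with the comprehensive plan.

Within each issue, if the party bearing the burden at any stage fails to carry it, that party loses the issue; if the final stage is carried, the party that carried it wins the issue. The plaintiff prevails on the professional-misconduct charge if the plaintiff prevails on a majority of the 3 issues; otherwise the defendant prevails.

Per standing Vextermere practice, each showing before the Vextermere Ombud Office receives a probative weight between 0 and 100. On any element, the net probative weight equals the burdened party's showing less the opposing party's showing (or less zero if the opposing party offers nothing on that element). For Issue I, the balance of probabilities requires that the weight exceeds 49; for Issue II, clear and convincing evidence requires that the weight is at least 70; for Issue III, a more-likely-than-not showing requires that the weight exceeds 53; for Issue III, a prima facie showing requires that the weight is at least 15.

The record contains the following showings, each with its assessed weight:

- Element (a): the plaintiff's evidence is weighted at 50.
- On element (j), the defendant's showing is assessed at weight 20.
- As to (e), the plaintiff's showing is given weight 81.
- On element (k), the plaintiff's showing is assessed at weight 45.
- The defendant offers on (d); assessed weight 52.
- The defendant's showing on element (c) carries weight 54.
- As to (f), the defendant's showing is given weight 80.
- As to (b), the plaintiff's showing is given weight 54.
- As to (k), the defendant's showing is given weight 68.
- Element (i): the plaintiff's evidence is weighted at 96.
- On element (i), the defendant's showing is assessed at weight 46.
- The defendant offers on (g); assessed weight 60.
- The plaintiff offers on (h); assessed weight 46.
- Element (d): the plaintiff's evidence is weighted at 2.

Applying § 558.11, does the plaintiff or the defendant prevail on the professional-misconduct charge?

— Issue I —
Stage I.1 — burden on plaintiff; standard: the balance of probabilities (weight exceeds 49).
    (a): 50 > 49 [met]
    (b): 54 > 49 [met]
  The plaintiff carries Stage I.1; the defendant now bears the burden.
Stage I.2 — burden on defendant; standard: the balance of probabilities (weight exceeds 49).
    (c): 54 > 49 [met]
    (d): 52 − 2 = 50 > 49 [met]
  Stage I.2 carried; the final stage is satisfied.
With every stage satisfied, the defendant prevails on this issue.
— Issue II —
Stage II.1 (plaintiff, clear and convincing evidence, weight is at least 70): (e) 81 ≥ 70 — meets.
  All elements met. The burden passes to the defendant.
Stage II.2 (defendant, clear and convincing evidence, weight is at least 70): (f) 80 ≥ 70 — meets; (g) 60 < 70 — fails.
  Not every element is met, so the defendant fails to carry Stage II.2.
So the plaintiff prevails on this issue.
— Issue III —
Stage III.1 — burden on plaintiff; standard: a more-likely-than-not showing (weight exceeds 53).
    (h): 46 ≤ 53 [not met]
    (i): 96 − 46 = 50 ≤ 53 [not met]
  Stage III.1 not carried; the plaintiff fails its burden.
The analysis ends at Stage III.1; the defendant prevails on this issue.
Per-issue: Issue I → defendant; Issue II → plaintiff; Issue III → defendant. The plaintiff must prevail on a majority of issues; overall, the defendant prevails.

defendant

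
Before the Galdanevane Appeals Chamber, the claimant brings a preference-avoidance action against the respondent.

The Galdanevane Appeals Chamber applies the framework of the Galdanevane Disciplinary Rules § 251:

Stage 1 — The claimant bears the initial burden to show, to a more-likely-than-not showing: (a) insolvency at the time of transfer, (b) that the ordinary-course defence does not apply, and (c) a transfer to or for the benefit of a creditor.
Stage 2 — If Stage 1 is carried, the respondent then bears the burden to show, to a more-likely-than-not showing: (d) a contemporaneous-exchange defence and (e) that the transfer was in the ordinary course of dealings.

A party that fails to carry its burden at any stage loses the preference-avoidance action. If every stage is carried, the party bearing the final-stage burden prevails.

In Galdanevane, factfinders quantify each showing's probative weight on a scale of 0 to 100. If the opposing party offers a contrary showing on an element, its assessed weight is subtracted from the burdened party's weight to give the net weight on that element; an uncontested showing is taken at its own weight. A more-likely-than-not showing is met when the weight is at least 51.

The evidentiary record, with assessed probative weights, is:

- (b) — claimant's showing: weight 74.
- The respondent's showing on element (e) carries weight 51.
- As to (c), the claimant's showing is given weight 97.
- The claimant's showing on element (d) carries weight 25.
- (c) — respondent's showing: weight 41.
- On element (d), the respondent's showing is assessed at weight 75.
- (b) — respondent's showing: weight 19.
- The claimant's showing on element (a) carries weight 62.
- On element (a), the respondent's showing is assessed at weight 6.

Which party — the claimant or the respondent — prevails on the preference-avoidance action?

claimant

Stage 1 (claimant, a more-likely-than-not showing, weight is at least 51): (a) net 62−6=56 ≥ 51 — meets; (b) net 74−19=55 ≥ 51 — meets; (c) net 97−41=56 ≥ 51 — meets.
  All elements met. The burden passes to the respondent.
Stage 2 (respondent, a more-likely-than-not showing, weight is at least 51): (d) net 75−25=50 < 51 — fails; (e) 51 ≥ 51 — meets.
  Not every element is met, so the respondent fails to carry Stage 2.
So the claimant prevails.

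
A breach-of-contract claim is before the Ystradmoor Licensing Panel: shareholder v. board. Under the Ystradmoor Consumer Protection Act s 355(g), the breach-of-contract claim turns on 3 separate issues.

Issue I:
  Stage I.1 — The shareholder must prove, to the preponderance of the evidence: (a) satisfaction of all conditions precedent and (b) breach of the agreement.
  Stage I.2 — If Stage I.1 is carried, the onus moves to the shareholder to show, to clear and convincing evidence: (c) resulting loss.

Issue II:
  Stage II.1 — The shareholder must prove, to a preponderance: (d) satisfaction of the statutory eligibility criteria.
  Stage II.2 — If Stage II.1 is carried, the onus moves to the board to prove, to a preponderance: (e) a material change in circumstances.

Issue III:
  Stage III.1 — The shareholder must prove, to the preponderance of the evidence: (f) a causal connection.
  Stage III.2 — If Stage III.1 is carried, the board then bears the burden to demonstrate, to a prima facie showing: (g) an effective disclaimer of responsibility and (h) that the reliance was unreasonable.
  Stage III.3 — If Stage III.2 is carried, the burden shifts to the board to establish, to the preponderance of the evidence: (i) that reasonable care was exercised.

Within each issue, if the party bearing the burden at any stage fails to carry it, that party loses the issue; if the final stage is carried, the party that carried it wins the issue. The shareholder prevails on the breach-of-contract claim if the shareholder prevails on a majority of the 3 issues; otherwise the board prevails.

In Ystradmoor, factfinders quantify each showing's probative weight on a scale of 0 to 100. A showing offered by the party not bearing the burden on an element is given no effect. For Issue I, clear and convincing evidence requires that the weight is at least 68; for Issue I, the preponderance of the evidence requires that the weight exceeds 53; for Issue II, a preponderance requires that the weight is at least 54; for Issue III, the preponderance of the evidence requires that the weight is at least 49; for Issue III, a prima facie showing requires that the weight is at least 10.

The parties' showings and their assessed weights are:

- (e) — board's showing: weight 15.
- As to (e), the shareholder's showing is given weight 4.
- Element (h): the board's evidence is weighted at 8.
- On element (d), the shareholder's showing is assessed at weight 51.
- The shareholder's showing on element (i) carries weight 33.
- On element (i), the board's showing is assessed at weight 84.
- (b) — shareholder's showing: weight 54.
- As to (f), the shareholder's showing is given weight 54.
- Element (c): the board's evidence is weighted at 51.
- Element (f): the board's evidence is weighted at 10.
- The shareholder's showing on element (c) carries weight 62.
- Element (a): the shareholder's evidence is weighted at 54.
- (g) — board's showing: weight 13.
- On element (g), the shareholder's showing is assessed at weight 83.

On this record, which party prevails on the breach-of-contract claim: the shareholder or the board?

board

— Issue I —
Stage I.1 (shareholder, the preponderance of the evidence, weight exceeds 53): (a) 54 > 53 — meets; (b) 54 > 53 — meets.
  All elements met. The shareholder retains the burden for Stage I.2.
Stage I.2 (shareholder, clear and convincing evidence, weight is at least 68): (c) 62 (board's 51 disregarded) < 68 — fails.
  The shareholder does not carry Stage I.2.
The board prevails on this issue.
— Issue II —
Stage II.1 (shareholder, a preponderance, weight is at least 54): (d) 51 < 54 — fails.
  Not every element is met, so the shareholder fails to carry Stage II.1.
The analysis ends at Stage II.1; the board prevails on this issue.
— Issue III —
Stage III.1 (shareholder, the preponderance of the evidence, weight is at least 49): (f) 54 (board's 10 disregarded) ≥ 49 — meets.
  The shareholder carries Stage III.1; the board now bears the burden.
Stage III.2 (board, a prima facie showing, weight is at least 10): (g) 13 (shareholder's 83 disregarded) ≥ 10 — meets; (h) 8 < 10 — fails.
  Stage III.2 not carried; the board fails its burden.
The shareholder prevails on this issue.
Per-issue: Issue I → board; Issue II → board; Issue III → shareholder. The shareholder must prevail on a majority of issues; overall, the board prevails.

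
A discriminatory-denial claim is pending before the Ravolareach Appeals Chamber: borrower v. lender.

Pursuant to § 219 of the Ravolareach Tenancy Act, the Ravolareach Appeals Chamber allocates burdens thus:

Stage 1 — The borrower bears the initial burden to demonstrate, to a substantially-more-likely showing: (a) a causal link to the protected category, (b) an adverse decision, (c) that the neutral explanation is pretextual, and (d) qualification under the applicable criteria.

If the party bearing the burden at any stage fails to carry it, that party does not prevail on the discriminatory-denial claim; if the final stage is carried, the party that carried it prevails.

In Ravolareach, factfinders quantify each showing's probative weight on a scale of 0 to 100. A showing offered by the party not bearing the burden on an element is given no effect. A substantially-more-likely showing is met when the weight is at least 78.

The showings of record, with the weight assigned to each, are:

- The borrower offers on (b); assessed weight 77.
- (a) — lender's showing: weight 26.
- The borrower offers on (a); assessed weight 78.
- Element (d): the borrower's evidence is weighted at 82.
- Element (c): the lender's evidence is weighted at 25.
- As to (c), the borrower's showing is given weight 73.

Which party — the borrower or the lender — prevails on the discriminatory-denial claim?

lender

Stage 1 — burden on borrower; standard: a substantially-more-likely showing (weight is at least 78).
    (a): 78 (lender's 26 disregarded) ≥ 78 [met]
    (b): 77 < 78 [not met]
    (c): 73 (lender's 25 disregarded) < 78 [not met]
    (d): 82 ≥ 78 [met]
  The borrower does not carry Stage 1.
So the lender prevails.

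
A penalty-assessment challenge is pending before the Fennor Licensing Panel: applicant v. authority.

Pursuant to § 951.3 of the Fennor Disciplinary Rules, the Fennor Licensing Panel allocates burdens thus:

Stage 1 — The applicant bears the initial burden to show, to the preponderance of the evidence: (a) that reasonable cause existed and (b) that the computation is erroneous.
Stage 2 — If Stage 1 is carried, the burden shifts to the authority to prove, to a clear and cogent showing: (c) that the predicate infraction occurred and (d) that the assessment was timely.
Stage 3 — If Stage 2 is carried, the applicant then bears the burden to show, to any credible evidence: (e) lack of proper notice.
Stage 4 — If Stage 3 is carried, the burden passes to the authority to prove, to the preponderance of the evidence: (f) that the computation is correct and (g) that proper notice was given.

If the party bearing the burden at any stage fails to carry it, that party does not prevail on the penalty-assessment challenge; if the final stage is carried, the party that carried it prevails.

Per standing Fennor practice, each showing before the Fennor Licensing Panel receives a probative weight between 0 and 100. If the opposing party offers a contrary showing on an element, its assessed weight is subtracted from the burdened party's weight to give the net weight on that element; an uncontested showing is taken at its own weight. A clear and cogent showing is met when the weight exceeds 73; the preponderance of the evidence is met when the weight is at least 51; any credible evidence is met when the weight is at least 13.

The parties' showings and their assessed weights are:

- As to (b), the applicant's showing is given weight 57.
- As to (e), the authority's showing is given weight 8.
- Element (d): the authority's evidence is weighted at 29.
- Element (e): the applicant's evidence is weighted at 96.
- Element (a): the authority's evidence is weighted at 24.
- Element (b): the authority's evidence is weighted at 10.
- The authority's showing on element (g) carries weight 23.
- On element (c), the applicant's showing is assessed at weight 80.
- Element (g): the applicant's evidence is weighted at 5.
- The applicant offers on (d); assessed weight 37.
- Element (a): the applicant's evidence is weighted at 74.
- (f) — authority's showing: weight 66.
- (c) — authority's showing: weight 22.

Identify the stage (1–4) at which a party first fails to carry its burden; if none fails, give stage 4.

stage 1

At Stage 1 the applicant must meet the preponderance of the evidence (weight is at least 51): on (a) the weight is 74 less the opposing 24 gives net 50, < 51, so (a) does not meet the standard; on (b) the weight is 57 less the opposing 10 gives net 47, which does not reach 51, so (b) does not meet the standard.
  The applicant does not carry Stage 1.
The authority prevails.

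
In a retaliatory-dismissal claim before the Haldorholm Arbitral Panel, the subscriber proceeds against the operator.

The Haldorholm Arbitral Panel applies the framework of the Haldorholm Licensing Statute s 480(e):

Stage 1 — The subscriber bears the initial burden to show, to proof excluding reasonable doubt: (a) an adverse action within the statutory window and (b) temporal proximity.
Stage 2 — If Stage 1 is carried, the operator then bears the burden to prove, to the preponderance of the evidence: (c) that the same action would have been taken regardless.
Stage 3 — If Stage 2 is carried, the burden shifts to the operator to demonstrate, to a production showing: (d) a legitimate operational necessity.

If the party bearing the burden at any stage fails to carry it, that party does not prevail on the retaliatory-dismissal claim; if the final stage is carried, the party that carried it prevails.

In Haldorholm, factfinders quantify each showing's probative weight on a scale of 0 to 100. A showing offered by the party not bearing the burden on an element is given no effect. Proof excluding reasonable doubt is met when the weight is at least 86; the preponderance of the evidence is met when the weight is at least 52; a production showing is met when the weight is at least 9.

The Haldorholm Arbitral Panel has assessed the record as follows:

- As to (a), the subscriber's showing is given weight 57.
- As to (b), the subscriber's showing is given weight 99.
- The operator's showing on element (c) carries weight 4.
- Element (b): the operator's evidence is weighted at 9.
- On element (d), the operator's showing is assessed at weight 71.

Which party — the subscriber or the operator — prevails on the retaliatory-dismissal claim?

Stage 1 — burden on subscriber; standard: proof excluding reasonable doubt (weight is at least 86).
    (a): 57 < 86 [not met]
    (b): 99 (operator's 9 disregarded) ≥ 86 [met]
  The subscriber does not carry Stage 1.
So the operator prevails.

operator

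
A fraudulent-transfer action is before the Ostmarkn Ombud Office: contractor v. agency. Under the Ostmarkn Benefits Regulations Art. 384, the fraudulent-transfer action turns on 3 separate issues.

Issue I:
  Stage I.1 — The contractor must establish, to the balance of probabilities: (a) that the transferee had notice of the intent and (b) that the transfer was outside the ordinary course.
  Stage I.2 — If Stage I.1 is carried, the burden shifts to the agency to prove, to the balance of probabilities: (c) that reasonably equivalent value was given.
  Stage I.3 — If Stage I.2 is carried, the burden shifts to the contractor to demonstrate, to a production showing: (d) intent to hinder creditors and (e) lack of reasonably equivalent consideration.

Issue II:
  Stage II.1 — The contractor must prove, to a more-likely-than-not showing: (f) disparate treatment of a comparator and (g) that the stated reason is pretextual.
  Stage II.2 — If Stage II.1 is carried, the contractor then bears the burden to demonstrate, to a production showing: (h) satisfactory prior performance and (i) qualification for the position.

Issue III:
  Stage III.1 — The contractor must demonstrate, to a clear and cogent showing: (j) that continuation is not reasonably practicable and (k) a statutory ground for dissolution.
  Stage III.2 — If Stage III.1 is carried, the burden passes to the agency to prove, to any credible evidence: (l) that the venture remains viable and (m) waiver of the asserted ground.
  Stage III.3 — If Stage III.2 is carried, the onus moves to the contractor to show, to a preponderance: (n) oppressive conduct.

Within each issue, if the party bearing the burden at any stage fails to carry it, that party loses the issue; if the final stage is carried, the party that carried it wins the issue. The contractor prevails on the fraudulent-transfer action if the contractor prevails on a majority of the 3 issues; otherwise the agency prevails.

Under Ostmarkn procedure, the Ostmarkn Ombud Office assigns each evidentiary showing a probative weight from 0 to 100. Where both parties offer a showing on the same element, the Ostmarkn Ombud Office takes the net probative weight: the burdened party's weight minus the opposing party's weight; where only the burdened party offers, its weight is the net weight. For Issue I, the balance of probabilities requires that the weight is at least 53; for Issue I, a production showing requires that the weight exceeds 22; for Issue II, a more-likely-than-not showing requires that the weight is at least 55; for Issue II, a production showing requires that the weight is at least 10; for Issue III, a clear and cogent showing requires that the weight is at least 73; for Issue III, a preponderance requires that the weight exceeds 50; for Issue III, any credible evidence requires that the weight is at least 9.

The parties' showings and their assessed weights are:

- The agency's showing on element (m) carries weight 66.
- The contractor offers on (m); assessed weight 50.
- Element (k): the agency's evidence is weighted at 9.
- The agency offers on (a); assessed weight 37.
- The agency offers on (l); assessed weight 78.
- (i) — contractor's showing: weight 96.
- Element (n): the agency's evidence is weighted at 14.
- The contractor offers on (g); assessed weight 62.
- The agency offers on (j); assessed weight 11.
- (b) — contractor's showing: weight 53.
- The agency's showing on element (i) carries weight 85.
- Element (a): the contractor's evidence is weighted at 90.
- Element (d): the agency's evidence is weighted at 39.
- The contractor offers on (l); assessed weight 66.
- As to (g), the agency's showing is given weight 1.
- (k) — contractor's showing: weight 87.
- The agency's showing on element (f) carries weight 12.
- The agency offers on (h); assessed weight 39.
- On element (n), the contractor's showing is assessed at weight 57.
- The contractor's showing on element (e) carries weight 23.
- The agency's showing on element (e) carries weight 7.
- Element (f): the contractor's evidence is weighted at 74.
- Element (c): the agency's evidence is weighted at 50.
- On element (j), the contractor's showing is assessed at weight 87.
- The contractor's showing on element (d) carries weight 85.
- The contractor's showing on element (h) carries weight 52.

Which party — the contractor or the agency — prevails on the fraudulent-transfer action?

— Issue I —
Stage I.1 (contractor, the balance of probabilities, weight is at least 53): (a) net 90−37=53 ≥ 53 — meets; (b) 53 ≥ 53 — meets.
  All elements met. The burden passes to the agency.
Stage I.2 (agency, the balance of probabilities, weight is at least 53): (c) 50 < 53 — fails.
  Not every element is met, so the agency fails to carry Stage I.2.
The analysis ends at Stage I.2; the contractor prevails on this issue.
— Issue II —
Stage II.1 — burden on contractor; standard: a more-likely-than-not showing (weight is at least 55).
    (f): 74 − 12 = 62 ≥ 55 [met]
    (g): 62 − 1 = 61 ≥ 55 [met]
  Stage II.1 carried; the burden remains with the contractor.
Stage II.2 — burden on contractor; standard: a production showing (weight is at least 10).
    (h): 52 − 39 = 13 ≥ 10 [met]
    (i): 96 − 85 = 11 ≥ 10 [met]
  All elements met at the final stage.
All stages carried — the contractor prevails on this issue.
— Issue III —
Stage III.1 (contractor, a clear and cogent showing, weight is at least 73): (j) net 87−11=76 ≥ 73 — meets; (k) net 87−9=78 ≥ 73 — meets.
  Stage III.1 carried; the burden shifts to the agency.
Stage III.2 (agency, any credible evidence, weight is at least 9): (l) net 78−66=12 ≥ 9 — meets; (m) net 66−50=16 ≥ 9 — meets.
  All elements met. The burden passes to the contractor.
Stage III.3 (contractor, a preponderance, weight exceeds 50): (n) net 57−14=43 ≤ 50 — fails.
  Stage III.3 not carried; the contractor fails its burden.
The analysis ends at Stage III.3; the agency prevails on this issue.
Per-issue: Issue I → contractor; Issue II → contractor; Issue III → agency. The contractor must prevail on a majority of issues; overall, the contractor prevails.

contractor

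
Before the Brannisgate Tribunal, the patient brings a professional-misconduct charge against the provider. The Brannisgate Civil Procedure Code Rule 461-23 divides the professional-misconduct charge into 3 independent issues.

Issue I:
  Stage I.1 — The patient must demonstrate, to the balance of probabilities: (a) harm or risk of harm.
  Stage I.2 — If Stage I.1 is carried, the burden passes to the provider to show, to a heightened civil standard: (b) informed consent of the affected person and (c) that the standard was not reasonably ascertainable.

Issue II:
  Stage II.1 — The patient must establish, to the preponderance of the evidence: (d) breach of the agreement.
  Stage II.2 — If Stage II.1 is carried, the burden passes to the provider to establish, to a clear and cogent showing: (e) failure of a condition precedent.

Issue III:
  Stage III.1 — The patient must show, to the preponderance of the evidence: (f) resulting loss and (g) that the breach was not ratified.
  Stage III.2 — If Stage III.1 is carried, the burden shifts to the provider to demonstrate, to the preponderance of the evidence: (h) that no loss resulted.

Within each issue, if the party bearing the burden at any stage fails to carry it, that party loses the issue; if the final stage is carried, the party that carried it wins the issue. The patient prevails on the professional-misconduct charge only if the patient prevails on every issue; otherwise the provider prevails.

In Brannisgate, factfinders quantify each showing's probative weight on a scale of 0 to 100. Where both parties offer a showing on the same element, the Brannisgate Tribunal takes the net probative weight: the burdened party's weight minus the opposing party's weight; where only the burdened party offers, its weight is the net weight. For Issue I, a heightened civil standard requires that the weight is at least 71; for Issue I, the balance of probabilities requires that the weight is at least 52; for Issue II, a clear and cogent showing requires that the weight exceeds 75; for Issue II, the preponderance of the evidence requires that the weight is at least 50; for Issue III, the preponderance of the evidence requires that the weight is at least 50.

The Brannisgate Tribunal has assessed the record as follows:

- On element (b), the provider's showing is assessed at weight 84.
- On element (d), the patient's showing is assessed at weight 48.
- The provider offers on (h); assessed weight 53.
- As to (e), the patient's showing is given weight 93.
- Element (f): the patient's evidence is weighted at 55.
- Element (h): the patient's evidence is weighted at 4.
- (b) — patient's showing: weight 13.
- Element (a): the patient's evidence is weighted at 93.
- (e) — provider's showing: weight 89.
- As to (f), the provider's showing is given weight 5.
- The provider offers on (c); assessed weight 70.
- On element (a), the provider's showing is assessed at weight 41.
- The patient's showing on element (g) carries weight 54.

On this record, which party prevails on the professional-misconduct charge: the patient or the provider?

— Issue I —
At Stage I.1 the patient must meet the balance of probabilities (weight is at least 52): on (a) the weight is 93 less the opposing 41 gives net 52, ≥ 52, so (a) meets the standard.
  The patient carries Stage I.1; the provider now bears the burden.
At Stage I.2 the provider must meet a heightened civil standard (weight is at least 71): on (b) the weight is 84 less the opposing 13 gives net 71, ≥ 71, so (b) meets the standard; on (c) the weight is 70, < 71, so (c) does not meet the standard.
  Not every element is met, so the provider fails to carry Stage I.2.
The patient prevails on this issue.
— Issue II —
Stage II.1 (patient, the preponderance of the evidence, weight is at least 50): (d) 48 < 50 — fails.
  The patient does not carry Stage II.1.
The provider prevails on this issue.
— Issue III —
Stage III.1 (patient, the preponderance of the evidence, weight is at least 50): (f) net 55−5=50 ≥ 50 — meets; (g) 54 ≥ 50 — meets.
  Stage III.1 is satisfied; the onus moves to the provider.
Stage III.2 (provider, the preponderance of the evidence, weight is at least 50): (h) net 53−4=49 < 50 — fails.
  Not every element is met, so the provider fails to carry Stage III.2.
The analysis ends at Stage III.2; the patient prevails on this issue.
Per-issue: Issue I → patient; Issue II → provider; Issue III → patient. The patient must prevail on every issue; overall, the provider prevails.

provider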